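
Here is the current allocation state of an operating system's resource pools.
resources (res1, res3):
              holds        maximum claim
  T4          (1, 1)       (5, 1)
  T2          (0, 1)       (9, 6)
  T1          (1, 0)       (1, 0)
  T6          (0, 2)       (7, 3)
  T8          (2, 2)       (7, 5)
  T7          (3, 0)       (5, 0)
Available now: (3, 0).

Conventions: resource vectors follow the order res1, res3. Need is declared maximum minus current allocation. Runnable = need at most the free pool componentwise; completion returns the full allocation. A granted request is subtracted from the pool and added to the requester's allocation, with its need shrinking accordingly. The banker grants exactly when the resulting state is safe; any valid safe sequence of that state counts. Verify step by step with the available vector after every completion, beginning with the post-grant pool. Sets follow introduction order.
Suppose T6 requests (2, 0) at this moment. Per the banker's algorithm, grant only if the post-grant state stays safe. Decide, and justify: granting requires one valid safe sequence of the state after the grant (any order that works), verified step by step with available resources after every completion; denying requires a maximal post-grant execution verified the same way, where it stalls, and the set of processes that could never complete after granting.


GRANT. The post-grant state is safe; one safe sequence: T1, T7, T4, T6, T8, T2.
Key observation: the transfer keeps a workable pool ((1, 0)); T1 starts the safe sequence.
Verifying the post-grant state step by step:
  pool = (1, 0)
  run T1 (needs (0, 0), free (1, 0)); after release of (1, 0) the pool is (2, 0)
  run T7 (needs (2, 0), free (2, 0)); after release of (3, 0) the pool is (5, 0)
  run T4 (needs (4, 0), free (5, 0)); after release of (1, 1) the pool is (6, 1)
  run T6 (needs (5, 1), free (6, 1)); after release of (2, 2) the pool is (8, 3)
  run T8 (needs (5, 3), free (8, 3)); after release of (2, 2) the pool is (10, 5)
  run T2 (needs (9, 5), free (10, 5)); after release of (0, 1) the pool is (10, 6)


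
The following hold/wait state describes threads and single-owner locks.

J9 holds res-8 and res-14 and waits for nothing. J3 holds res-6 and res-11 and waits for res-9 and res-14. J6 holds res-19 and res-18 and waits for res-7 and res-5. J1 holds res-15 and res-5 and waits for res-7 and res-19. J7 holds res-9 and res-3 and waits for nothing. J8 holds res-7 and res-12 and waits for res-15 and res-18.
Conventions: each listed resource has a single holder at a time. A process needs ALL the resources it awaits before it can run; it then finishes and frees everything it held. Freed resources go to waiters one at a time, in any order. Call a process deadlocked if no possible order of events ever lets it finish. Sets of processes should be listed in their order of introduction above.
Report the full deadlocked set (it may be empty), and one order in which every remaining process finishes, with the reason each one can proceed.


The deadlocked set is J6, J1 and J8.
Key observation: the knot is the closed ring of waits J6 -> J1 -> J6; J8 is caught in further circular waits.
A valid finishing order for the others: J7, J9, J3.
Walking it through:
  J7: no waits; runs immediately, freeing res-9 and res-3
  J9: no waits; runs immediately, freeing res-8 and res-14
  J3: everything it awaited (res-9 and res-14) is free; runs, freeing res-6 and res-11


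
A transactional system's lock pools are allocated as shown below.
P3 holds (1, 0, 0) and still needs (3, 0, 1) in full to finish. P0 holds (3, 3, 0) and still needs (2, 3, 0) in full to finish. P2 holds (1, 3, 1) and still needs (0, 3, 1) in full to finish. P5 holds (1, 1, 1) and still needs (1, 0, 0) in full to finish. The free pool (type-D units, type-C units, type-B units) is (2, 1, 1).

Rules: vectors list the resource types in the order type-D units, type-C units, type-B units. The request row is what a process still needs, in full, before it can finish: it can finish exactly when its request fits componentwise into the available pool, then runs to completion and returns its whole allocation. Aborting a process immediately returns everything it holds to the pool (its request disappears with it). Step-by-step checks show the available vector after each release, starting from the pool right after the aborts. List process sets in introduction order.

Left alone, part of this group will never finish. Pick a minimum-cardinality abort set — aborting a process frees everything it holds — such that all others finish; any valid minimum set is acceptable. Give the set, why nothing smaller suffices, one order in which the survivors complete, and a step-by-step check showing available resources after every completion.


Minimum abort set: P0.
Key observation: before aborting P0, P2 was permanently blocked — no order could ever run it; afterwards it completes at step 2.
No smaller set exists: with zero aborts the deadlock remains.
One survivor order: P5, P2, P3. Check, step by step (post-abort pool first):
  pool = (5, 4, 1)
  run P5 (needs (1, 0, 0), free (5, 4, 1)); after release of (1, 1, 1) the pool is (6, 5, 2)
  run P2 (needs (0, 3, 1), free (6, 5, 2)); after release of (1, 3, 1) the pool is (7, 8, 3)
  run P3 (needs (3, 0, 1), free (7, 8, 3)); after release of (1, 0, 0) the pool is (8, 8, 3)


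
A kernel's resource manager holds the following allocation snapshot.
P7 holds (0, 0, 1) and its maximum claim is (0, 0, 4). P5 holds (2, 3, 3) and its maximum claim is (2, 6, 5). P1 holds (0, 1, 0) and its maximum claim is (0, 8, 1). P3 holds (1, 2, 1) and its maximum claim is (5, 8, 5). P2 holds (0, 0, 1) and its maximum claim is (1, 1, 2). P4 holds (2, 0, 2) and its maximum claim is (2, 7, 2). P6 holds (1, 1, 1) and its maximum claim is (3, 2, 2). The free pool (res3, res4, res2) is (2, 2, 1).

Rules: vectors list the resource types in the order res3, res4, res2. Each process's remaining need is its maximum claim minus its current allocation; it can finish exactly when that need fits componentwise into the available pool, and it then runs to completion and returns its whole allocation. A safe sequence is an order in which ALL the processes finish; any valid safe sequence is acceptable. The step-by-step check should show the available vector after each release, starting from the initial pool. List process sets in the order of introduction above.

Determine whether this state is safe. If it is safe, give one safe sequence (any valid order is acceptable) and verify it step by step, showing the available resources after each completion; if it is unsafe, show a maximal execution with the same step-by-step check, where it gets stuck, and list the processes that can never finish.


SAFE, for example via the order P6, P5, P7, P3, P4, P1, P2.
Key observation: P6 is the earliest step where a requested resource binds exactly: need (2, 1, 1), pool (2, 2, 1) at its turn.
Walking it through:
  pool = (2, 2, 1)
  P6 needs (2, 1, 1) <= (2, 2, 1) -> finishes; pool += (1, 1, 1) = (3, 3, 2)
  P5 needs (0, 3, 2) <= (3, 3, 2) -> finishes; pool += (2, 3, 3) = (5, 6, 5)
  P7 needs (0, 0, 3) <= (5, 6, 5) -> finishes; pool += (0, 0, 1) = (5, 6, 6)
  P3 needs (4, 6, 4) <= (5, 6, 6) -> finishes; pool += (1, 2, 1) = (6, 8, 7)
  P4 needs (0, 7, 0) <= (6, 8, 7) -> finishes; pool += (2, 0, 2) = (8, 8, 9)
  P1 needs (0, 7, 1) <= (8, 8, 9) -> finishes; pool += (0, 1, 0) = (8, 9, 9)
  P2 needs (1, 1, 1) <= (8, 9, 9) -> finishes; pool += (0, 0, 1) = (8, 9, 10)


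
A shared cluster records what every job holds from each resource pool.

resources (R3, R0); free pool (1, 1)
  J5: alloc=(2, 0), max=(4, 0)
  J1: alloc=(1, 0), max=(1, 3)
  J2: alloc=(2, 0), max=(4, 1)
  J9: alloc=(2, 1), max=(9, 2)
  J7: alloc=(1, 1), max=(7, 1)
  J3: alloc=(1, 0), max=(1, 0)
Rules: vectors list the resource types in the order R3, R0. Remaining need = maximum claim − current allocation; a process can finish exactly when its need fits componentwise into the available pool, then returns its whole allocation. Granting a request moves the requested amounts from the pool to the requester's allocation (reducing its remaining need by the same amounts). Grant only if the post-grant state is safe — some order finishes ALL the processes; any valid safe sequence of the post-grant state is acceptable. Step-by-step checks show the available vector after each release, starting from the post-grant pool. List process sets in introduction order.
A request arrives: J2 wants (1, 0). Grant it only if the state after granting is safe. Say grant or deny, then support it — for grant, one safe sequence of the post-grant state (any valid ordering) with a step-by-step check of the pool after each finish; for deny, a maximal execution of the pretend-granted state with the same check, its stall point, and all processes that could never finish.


GRANT: granting preserves safety; a valid post-grant sequence is J3, J2, J5, J7, J9, J1.
Key observation: (0, 1) free after granting still covers J3 first, and each release covers the next.
Step-by-step check of the post-grant state:
  pool = (0, 1)
  J3: need (0, 0) fits (0, 1); releases (1, 0), pool now (1, 1)
  J2: need (1, 1) fits (1, 1); releases (3, 0), pool now (4, 1)
  J5: need (2, 0) fits (4, 1); releases (2, 0), pool now (6, 1)
  J7: need (6, 0) fits (6, 1); releases (1, 1), pool now (7, 2)
  J9: need (7, 1) fits (7, 2); releases (2, 1), pool now (9, 3)
  J1: need (0, 3) fits (9, 3); releases (1, 0), pool now (10, 3)


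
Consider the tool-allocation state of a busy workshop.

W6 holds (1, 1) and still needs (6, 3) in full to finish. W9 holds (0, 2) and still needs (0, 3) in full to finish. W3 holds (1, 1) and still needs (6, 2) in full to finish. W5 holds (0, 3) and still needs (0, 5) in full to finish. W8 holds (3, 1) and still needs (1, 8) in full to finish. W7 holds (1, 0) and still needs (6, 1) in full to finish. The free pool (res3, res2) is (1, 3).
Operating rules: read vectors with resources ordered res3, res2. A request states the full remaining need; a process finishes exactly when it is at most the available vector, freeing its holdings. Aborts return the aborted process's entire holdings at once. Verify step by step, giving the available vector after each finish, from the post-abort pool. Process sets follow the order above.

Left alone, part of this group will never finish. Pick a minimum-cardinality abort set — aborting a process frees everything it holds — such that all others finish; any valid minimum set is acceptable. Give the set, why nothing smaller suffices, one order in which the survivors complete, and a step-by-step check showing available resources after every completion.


The answer: abort W6 and W3.
Key observation: W7 was stuck for good until W6 and W3 gave back (2, 2); in the order shown it finishes at step 4.
No one abort is enough; case by case: W6 alone leaves W3 blocked (short on res3); W9 alone leaves W6 blocked (short on res3); W3 alone leaves W6 blocked (short on res3); W5 alone leaves W6 blocked (short on res3); W8 alone leaves W6 blocked (short on res3); W7 alone leaves W6 blocked (short on res3).
Survivors finish in the order: W5, W8, W9, W7. Verifying each step (pool after the aborts first):
  pool = (3, 5)
  run W5 (needs (0, 5), free (3, 5)); after release of (0, 3) the pool is (3, 8)
  run W8 (needs (1, 8), free (3, 8)); after release of (3, 1) the pool is (6, 9)
  run W9 (needs (0, 3), free (6, 9)); after release of (0, 2) the pool is (6, 11)
  run W7 (needs (6, 1), free (6, 11)); after release of (1, 0) the pool is (7, 11)


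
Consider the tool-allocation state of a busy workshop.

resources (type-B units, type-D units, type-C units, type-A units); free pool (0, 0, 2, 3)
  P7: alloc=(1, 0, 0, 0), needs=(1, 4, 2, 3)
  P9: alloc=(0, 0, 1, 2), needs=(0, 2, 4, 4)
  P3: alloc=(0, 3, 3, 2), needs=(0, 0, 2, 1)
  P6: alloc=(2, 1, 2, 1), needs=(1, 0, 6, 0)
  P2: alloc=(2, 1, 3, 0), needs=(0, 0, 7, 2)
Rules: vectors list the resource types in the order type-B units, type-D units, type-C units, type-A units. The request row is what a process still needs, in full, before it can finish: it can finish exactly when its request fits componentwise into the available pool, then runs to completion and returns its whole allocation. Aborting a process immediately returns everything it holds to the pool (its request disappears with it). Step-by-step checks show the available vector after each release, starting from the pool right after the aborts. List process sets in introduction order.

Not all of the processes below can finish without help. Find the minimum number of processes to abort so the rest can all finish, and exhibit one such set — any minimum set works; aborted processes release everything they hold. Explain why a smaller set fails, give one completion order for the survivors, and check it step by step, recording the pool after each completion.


The answer: abort P2.
Key observation: no ordering could ever have run P6 before the abort of P2; with (2, 1, 3, 0) back in the pool it fits at step 2.
No smaller set exists: with zero aborts the deadlock remains.
One survivor order: P3, P6, P9, P7. Step-by-step check (post-abort pool first):
  pool = (2, 1, 5, 3)
  run P3 (needs (0, 0, 2, 1), free (2, 1, 5, 3)); after release of (0, 3, 3, 2) the pool is (2, 4, 8, 5)
  run P6 (needs (1, 0, 6, 0), free (2, 4, 8, 5)); after release of (2, 1, 2, 1) the pool is (4, 5, 10, 6)
  run P9 (needs (0, 2, 4, 4), free (4, 5, 10, 6)); after release of (0, 0, 1, 2) the pool is (4, 5, 11, 8)
  run P7 (needs (1, 4, 2, 3), free (4, 5, 11, 8)); after release of (1, 0, 0, 0) the pool is (5, 5, 11, 8)


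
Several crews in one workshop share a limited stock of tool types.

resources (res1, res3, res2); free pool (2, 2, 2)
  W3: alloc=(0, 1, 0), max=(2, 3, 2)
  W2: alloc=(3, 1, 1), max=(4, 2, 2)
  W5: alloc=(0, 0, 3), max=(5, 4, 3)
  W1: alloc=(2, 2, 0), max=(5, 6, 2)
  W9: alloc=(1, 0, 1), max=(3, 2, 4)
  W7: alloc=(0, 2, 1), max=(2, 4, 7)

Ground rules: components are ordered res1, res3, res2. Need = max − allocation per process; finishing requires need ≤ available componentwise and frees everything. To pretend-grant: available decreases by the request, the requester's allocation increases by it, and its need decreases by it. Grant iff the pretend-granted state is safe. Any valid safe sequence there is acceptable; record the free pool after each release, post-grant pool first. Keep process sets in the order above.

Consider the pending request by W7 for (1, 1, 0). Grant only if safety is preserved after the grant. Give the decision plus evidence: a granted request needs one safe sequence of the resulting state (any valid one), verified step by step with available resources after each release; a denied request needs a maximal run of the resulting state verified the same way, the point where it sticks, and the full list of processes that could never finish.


DENY. Granting would leave the state unsafe.
Key observation: after W2, W3, W9 the pool peaks at (5, 3, 4), and each blocked process is short somewhere: W5 on res3; W1 on res3; W7 on res2.
On the post-grant state, W2, W3, W9 is a maximal run — nothing extends it. Check, step by step:
  pool = (1, 1, 2)
  W2: need (1, 1, 1) fits (1, 1, 2); releases (3, 1, 1), pool now (4, 2, 3)
  W3: need (2, 2, 2) fits (4, 2, 3); releases (0, 1, 0), pool now (4, 3, 3)
  W9: need (2, 2, 3) fits (4, 3, 3); releases (1, 0, 1), pool now (5, 3, 4)
  W5 still needs (5, 4, 0) but only (5, 3, 4) is free — short on res3
  W1 still needs (3, 4, 2) but only (5, 3, 4) is free — short on res3
  W7 still needs (1, 1, 6) but only (5, 3, 4) is free — short on res2
Processes that could never finish after the grant: W5, W1 and W7.


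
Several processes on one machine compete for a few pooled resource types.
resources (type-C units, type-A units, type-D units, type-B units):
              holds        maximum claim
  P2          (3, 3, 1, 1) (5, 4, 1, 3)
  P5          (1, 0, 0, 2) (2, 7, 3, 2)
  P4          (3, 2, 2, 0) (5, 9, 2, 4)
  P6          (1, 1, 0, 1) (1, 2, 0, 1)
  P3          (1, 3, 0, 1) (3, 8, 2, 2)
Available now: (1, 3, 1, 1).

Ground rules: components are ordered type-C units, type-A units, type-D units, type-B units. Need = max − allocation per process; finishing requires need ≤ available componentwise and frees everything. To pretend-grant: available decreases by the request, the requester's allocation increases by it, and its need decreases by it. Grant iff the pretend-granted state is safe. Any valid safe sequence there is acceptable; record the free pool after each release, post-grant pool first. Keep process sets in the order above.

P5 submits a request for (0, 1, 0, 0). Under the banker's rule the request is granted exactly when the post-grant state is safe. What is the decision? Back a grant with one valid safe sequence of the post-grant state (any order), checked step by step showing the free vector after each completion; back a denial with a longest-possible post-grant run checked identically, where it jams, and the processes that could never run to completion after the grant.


GRANT. The post-grant state is safe; one safe sequence: P6, P2, P3, P4, P5.
Key observation: after the grant the pool drops to (1, 2, 1, 1), which still lets P6 finish first and unwind the rest.
Step-by-step check of the post-grant state:
  pool = (1, 2, 1, 1)
  run P6 (needs (0, 1, 0, 0), free (1, 2, 1, 1)); after release of (1, 1, 0, 1) the pool is (2, 3, 1, 2)
  run P2 (needs (2, 1, 0, 2), free (2, 3, 1, 2)); after release of (3, 3, 1, 1) the pool is (5, 6, 2, 3)
  run P3 (needs (2, 5, 2, 1), free (5, 6, 2, 3)); after release of (1, 3, 0, 1) the pool is (6, 9, 2, 4)
  run P4 (needs (2, 7, 0, 4), free (6, 9, 2, 4)); after release of (3, 2, 2, 0) the pool is (9, 11, 4, 4)
  run P5 (needs (1, 6, 3, 0), free (9, 11, 4, 4)); after release of (1, 1, 0, 2) the pool is (10, 12, 4, 6)


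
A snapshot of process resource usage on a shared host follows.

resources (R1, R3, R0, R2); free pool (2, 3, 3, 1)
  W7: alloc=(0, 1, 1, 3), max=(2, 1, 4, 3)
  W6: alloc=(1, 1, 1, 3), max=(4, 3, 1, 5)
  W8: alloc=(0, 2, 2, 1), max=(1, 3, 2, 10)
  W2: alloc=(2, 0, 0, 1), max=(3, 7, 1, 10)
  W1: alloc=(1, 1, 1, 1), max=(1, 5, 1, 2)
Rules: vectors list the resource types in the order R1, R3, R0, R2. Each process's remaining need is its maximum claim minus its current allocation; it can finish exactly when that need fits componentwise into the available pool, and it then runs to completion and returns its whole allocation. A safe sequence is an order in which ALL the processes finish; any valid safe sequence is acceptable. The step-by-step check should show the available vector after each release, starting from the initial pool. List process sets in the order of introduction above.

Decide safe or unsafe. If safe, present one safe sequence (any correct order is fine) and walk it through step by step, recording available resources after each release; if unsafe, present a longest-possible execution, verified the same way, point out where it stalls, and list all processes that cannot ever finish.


The state is UNSAFE.
Key observation: W7, W1, W6 can finish, but then (4, 6, 6, 8) is all there is, and the blocked group's R2 demands exceed it.
Going as far as possible: W7, W1, W6; after that, nothing fits. Verifying each step:
  pool = (2, 3, 3, 1)
  W7 needs (2, 0, 3, 0) <= (2, 3, 3, 1) -> finishes; pool += (0, 1, 1, 3) = (2, 4, 4, 4)
  W1 needs (0, 4, 0, 1) <= (2, 4, 4, 4) -> finishes; pool += (1, 1, 1, 1) = (3, 5, 5, 5)
  W6 needs (3, 2, 0, 2) <= (3, 5, 5, 5) -> finishes; pool += (1, 1, 1, 3) = (4, 6, 6, 8)
  W8 cannot run: need (1, 1, 0, 9) vs free (4, 6, 6, 8) (insufficient R2)
  W2 cannot run: need (1, 7, 1, 9) vs free (4, 6, 6, 8) (insufficient R3 and R2)
Processes that can never finish: W8 and W2.


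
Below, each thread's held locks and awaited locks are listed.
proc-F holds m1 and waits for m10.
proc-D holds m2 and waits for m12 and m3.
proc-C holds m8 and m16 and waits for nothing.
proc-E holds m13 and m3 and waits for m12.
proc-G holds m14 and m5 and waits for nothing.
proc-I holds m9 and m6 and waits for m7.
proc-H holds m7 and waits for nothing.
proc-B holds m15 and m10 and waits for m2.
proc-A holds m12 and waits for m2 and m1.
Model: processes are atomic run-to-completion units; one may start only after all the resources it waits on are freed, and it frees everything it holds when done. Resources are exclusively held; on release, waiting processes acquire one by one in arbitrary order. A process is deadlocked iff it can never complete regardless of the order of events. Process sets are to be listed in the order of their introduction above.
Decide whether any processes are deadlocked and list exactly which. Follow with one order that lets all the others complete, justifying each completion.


Deadlocked: proc-F, proc-D, proc-E, proc-B and proc-A.
Key observation: the loop proc-F -> proc-B -> proc-D -> proc-E -> proc-A -> proc-F blocks itself forever; no other process is dragged down with it.
The rest can finish in the order proc-C, proc-H, proc-I, proc-G.
Verifying each step:
  proc-C: no waits; runs immediately, freeing m8 and m16
  proc-H: no waits; runs immediately, freeing m7
  proc-I: everything it awaited (m7) is free; runs, freeing m9 and m6
  proc-G: no waits; runs immediately, freeing m14 and m5


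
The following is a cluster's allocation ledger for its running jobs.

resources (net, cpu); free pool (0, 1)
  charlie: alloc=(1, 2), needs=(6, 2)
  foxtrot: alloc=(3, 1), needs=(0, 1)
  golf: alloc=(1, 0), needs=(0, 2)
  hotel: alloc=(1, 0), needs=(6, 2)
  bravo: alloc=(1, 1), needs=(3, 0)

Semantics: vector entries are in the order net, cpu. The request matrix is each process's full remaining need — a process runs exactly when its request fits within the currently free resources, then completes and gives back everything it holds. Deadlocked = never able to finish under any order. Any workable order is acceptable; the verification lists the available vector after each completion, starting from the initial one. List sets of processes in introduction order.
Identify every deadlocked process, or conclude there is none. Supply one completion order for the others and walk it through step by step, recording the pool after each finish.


Deadlocked set: charlie and hotel.
Key observation: no order helps: past foxtrot, golf, bravo, the free pool tops out at (5, 3), below what each blocked process needs in net.
The rest can finish in the order foxtrot, golf, bravo. Check, step by step:
  pool = (0, 1)
  run foxtrot (needs (0, 1), free (0, 1)); after release of (3, 1) the pool is (3, 2)
  run golf (needs (0, 2), free (3, 2)); after release of (1, 0) the pool is (4, 2)
  run bravo (needs (3, 0), free (4, 2)); after release of (1, 1) the pool is (5, 3)
The stuck group stays short no matter what:
  charlie cannot run: need (6, 2) vs free (5, 3) (insufficient net)
  hotel cannot run: need (6, 2) vs free (5, 3) (insufficient net)


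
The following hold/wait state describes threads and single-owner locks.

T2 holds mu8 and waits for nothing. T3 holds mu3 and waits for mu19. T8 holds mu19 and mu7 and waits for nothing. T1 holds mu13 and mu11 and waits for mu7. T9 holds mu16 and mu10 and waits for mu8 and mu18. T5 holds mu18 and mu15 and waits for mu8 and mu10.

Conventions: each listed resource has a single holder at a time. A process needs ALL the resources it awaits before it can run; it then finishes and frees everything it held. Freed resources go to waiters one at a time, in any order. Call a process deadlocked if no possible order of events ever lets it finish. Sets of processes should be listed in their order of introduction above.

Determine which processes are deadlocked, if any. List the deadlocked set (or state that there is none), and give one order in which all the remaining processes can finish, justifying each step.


The deadlocked set is T9 and T5.
Key observation: the cycle T9 -> T5 -> T9 can never break — each member waits on the next; no other process is dragged down with it.
One completion order for the rest: T8, T3, T1, T2.
Verifying each step:
  T8: no waits; runs immediately, freeing mu19 and mu7
  T3: everything it awaited (mu19) is free; runs, freeing mu3
  T1: everything it awaited (mu7) is free; runs, freeing mu13 and mu11
  T2: no waits; runs immediately, freeing mu8


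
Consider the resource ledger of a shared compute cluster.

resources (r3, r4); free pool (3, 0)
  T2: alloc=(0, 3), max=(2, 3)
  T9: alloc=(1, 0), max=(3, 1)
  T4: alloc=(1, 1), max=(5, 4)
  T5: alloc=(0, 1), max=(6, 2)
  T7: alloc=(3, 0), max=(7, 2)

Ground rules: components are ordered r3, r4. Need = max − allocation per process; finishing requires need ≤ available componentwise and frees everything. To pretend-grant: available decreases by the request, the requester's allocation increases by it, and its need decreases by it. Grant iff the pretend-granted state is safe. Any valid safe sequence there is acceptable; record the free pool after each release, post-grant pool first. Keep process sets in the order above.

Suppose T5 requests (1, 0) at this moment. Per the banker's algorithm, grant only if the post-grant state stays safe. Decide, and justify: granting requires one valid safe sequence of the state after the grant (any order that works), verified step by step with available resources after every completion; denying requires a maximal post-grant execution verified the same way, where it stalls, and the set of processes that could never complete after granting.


DENY: after the grant no complete ordering would exist.
Key observation: T2, T9 can finish, but then (3, 3) is all there is, and the blocked group's r3 demands exceed it.
On the post-grant state, T2, T9 is a maximal run — nothing extends it. Verifying each step:
  pool = (2, 0)
  run T2 (needs (2, 0), free (2, 0)); after release of (0, 3) the pool is (2, 3)
  run T9 (needs (2, 1), free (2, 3)); after release of (1, 0) the pool is (3, 3)
  blocked: T4 wants (4, 3), pool (3, 3) — not enough r3
  blocked: T5 wants (5, 1), pool (3, 3) — not enough r3
  blocked: T7 wants (4, 2), pool (3, 3) — not enough r3
Processes that could never finish after the grant: T4, T5 and T7.


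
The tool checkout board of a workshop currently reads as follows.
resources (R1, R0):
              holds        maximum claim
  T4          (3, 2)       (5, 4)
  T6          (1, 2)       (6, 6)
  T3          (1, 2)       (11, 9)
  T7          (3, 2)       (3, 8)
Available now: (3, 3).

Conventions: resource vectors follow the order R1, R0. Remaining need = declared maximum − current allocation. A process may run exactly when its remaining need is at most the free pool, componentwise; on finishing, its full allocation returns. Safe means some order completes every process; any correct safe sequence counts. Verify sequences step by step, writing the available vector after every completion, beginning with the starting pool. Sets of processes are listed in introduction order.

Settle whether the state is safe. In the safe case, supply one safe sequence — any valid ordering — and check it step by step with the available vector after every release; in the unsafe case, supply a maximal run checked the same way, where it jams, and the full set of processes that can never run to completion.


The state is SAFE; one workable sequence: T4, T6, T7, T3.
Key observation: T3 marks the first exact bind of the order: its need (10, 7) fits the free (10, 9) with zero slack on a requested resource.
Verifying each step:
  pool = (3, 3)
  run T4 (needs (2, 2), free (3, 3)); after release of (3, 2) the pool is (6, 5)
  run T6 (needs (5, 4), free (6, 5)); after release of (1, 2) the pool is (7, 7)
  run T7 (needs (0, 6), free (7, 7)); after release of (3, 2) the pool is (10, 9)
  run T3 (needs (10, 7), free (10, 9)); after release of (1, 2) the pool is (11, 11)


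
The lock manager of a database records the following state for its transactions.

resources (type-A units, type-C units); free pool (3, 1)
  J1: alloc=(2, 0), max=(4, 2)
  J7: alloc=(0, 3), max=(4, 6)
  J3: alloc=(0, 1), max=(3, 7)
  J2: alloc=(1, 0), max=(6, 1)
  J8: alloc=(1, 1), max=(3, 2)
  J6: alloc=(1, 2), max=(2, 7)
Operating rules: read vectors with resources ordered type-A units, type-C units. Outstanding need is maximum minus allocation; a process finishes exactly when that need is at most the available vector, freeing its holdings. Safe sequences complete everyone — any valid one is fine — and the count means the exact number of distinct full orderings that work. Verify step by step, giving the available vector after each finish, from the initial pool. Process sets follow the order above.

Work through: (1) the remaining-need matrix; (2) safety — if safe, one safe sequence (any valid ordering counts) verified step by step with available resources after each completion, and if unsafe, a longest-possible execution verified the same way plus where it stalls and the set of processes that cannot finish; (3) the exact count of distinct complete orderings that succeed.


(1) Need matrix, components ordered type-A units, type-C units:
  J1: (2, 2)
  J7: (4, 3)
  J3: (3, 6)
  J2: (5, 1)
  J8: (2, 1)
  J6: (1, 5)
(2) The state is UNSAFE.
Key observation: after J8, J1, J2 complete, (7, 2) is the best the pool ever gets, yet each leftover process wants more type-C units.
The run J8, J1, J2 cannot be extended any further. Step-by-step check:
  pool = (3, 1)
  J8 needs (2, 1) <= (3, 1) -> finishes; pool += (1, 1) = (4, 2)
  J1 needs (2, 2) <= (4, 2) -> finishes; pool += (2, 0) = (6, 2)
  J2 needs (5, 1) <= (6, 2) -> finishes; pool += (1, 0) = (7, 2)
  J7 cannot run: need (4, 3) vs free (7, 2) (insufficient type-C units)
  J3 cannot run: need (3, 6) vs free (7, 2) (insufficient type-C units)
  J6 cannot run: need (1, 5) vs free (7, 2) (insufficient type-C units)
Processes that can never finish: J7, J3 and J6.
(3) Precisely 0 of the possible complete orderings are safe sequences.


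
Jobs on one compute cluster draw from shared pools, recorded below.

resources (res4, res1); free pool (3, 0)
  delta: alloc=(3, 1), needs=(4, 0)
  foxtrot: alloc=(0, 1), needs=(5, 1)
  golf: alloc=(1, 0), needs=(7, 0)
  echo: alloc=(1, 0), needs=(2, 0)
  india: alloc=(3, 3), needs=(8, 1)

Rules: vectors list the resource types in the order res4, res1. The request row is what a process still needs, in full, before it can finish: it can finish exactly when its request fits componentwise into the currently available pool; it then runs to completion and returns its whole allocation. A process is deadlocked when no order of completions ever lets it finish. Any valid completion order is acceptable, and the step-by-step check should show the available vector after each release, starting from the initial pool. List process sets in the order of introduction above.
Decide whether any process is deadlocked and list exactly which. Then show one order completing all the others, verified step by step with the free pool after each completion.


Nothing here is deadlocked.
Key observation: starting with echo, each completion frees enough for the next — no one is permanently blocked.
A valid finishing order for the others: echo, delta, golf, foxtrot, india. Step-by-step check:
  pool = (3, 0)
  echo needs (2, 0) <= (3, 0) -> finishes; pool += (1, 0) = (4, 0)
  delta needs (4, 0) <= (4, 0) -> finishes; pool += (3, 1) = (7, 1)
  golf needs (7, 0) <= (7, 1) -> finishes; pool += (1, 0) = (8, 1)
  foxtrot needs (5, 1) <= (8, 1) -> finishes; pool += (0, 1) = (8, 2)
  india needs (8, 1) <= (8, 2) -> finishes; pool += (3, 3) = (11, 5)


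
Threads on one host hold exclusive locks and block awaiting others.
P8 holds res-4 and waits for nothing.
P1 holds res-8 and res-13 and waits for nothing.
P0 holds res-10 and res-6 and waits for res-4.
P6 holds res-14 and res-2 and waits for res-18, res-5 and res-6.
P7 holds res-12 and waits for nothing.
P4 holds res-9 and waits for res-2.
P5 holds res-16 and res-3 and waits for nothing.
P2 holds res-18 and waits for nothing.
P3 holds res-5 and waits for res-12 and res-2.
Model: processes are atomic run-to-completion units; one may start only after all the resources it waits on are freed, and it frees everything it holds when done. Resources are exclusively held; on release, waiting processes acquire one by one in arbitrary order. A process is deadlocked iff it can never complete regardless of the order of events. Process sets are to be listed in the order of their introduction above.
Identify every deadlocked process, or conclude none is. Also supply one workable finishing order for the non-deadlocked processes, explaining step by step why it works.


Deadlocked set: P6, P4 and P3.
Key observation: the cycle P6 -> P3 -> P6 can never break — each member waits on the next; P4 waits into the deadlock from upstream.
The rest can finish in the order P1, P7, P2, P8, P5, P0.
Walking it through:
  P1 waits on nothing -> runs at once and releases res-8 and res-13
  P7 waits on nothing -> runs at once and releases res-12
  P2 waits on nothing -> runs at once and releases res-18
  P8 waits on nothing -> runs at once and releases res-4
  P5 waits on nothing -> runs at once and releases res-16 and res-3
  run P0 (all its waits — res-4 — are resolved); releases res-10 and res-6


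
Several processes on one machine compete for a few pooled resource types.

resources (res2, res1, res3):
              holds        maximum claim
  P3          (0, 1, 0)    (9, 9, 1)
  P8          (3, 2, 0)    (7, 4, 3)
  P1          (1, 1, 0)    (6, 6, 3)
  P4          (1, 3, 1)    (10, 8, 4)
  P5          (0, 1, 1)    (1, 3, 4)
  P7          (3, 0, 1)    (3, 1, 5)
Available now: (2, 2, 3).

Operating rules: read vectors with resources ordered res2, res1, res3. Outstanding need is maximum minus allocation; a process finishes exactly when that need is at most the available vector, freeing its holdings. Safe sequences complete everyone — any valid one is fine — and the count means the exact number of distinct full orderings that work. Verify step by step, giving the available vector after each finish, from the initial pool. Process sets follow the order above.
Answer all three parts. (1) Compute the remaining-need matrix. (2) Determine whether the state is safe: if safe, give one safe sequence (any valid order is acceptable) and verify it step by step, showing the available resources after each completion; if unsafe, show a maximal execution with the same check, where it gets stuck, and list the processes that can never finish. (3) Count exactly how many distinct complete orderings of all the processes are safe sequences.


(1) Need matrix, components ordered res2, res1, res3:
  P3: (9, 8, 1)
  P8: (4, 2, 3)
  P1: (5, 5, 3)
  P4: (9, 5, 3)
  P5: (1, 2, 3)
  P7: (0, 1, 4)
(2) The state is SAFE; one workable sequence: P5, P7, P8, P1, P4, P3.
Key observation: the order's first zero-slack moment is P5 ((1, 2, 3) needed, (2, 2, 3) free — a requested resource with nothing to spare).
Walking it through:
  pool = (2, 2, 3)
  P5 needs (1, 2, 3) <= (2, 2, 3) -> finishes; pool += (0, 1, 1) = (2, 3, 4)
  P7 needs (0, 1, 4) <= (2, 3, 4) -> finishes; pool += (3, 0, 1) = (5, 3, 5)
  P8 needs (4, 2, 3) <= (5, 3, 5) -> finishes; pool += (3, 2, 0) = (8, 5, 5)
  P1 needs (5, 5, 3) <= (8, 5, 5) -> finishes; pool += (1, 1, 0) = (9, 6, 5)
  P4 needs (9, 5, 3) <= (9, 6, 5) -> finishes; pool += (1, 3, 1) = (10, 9, 6)
  P3 needs (9, 8, 1) <= (10, 9, 6) -> finishes; pool += (0, 1, 0) = (10, 10, 6)
(3) Precisely 1 of the possible complete orderings is a safe sequence.


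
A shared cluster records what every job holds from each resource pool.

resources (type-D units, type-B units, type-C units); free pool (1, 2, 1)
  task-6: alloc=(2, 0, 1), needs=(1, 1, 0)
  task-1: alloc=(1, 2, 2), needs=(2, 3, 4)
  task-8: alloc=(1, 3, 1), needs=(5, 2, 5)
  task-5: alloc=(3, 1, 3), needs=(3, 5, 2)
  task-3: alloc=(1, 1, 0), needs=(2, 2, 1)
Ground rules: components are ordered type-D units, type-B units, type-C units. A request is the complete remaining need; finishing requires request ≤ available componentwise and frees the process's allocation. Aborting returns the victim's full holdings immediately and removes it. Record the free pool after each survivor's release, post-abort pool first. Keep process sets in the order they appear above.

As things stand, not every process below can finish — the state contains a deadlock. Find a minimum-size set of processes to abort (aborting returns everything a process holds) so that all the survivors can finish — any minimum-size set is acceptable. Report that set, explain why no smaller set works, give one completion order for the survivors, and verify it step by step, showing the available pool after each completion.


Abort task-8.
Key observation: task-5 could never have finished before the abort; with (1, 3, 1) returned by task-8, it fits at step 3.
Minimality: the empty abort set fails — the state is deadlocked as it stands.
One survivor order: task-6, task-3, task-5, task-1. Verifying each step (post-abort pool first):
  pool = (2, 5, 2)
  task-6 needs (1, 1, 0) <= (2, 5, 2) -> finishes; pool += (2, 0, 1) = (4, 5, 3)
  task-3 needs (2, 2, 1) <= (4, 5, 3) -> finishes; pool += (1, 1, 0) = (5, 6, 3)
  task-5 needs (3, 5, 2) <= (5, 6, 3) -> finishes; pool += (3, 1, 3) = (8, 7, 6)
  task-1 needs (2, 3, 4) <= (8, 7, 6) -> finishes; pool += (1, 2, 2) = (9, 9, 8)


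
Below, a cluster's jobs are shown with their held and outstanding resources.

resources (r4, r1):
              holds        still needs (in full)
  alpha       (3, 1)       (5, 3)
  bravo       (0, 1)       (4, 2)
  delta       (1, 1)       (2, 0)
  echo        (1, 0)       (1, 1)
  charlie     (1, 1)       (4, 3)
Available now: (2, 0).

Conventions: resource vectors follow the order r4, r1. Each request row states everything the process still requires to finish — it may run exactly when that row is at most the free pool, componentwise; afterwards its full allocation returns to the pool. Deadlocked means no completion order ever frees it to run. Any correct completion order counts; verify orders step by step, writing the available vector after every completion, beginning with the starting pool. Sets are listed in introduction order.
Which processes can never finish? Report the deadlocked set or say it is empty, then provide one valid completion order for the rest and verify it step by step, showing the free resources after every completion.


Deadlocked set: alpha, bravo and charlie.
Key observation: the wall is r1: completing delta, echo brings the pool only to (4, 1), and all the rest need more.
One completion order for the rest: delta, echo. Verifying each step:
  pool = (2, 0)
  delta needs (2, 0) <= (2, 0) -> finishes; pool += (1, 1) = (3, 1)
  echo needs (1, 1) <= (3, 1) -> finishes; pool += (1, 0) = (4, 1)
The stuck group stays short no matter what:
  alpha cannot run: need (5, 3) vs free (4, 1) (insufficient r4 and r1)
  bravo cannot run: need (4, 2) vs free (4, 1) (insufficient r1)
  charlie cannot run: need (4, 3) vs free (4, 1) (insufficient r1)


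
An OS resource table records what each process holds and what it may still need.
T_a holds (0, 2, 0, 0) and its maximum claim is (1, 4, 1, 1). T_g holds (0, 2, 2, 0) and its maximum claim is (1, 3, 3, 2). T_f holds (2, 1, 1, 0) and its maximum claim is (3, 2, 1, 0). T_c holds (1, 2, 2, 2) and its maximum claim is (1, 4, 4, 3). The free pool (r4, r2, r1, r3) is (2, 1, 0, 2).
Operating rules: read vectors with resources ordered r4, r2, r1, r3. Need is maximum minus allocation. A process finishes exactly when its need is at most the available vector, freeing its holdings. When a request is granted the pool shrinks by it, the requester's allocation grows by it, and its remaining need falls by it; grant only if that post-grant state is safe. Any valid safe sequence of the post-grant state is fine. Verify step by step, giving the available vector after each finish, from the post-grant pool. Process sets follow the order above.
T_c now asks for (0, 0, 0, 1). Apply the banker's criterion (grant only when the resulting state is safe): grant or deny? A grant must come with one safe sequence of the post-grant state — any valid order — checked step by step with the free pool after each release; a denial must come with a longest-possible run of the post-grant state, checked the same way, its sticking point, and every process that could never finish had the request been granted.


DENY: after the grant no complete ordering would exist.
Key observation: after T_f, T_a the pool peaks at (4, 4, 1, 1), and each blocked process is short somewhere: T_g on r3; T_c on r1.
On the post-grant state, T_f, T_a is a maximal run — nothing extends it. Step-by-step check:
  pool = (2, 1, 0, 1)
  T_f needs (1, 1, 0, 0) <= (2, 1, 0, 1) -> finishes; pool += (2, 1, 1, 0) = (4, 2, 1, 1)
  T_a needs (1, 2, 1, 1) <= (4, 2, 1, 1) -> finishes; pool += (0, 2, 0, 0) = (4, 4, 1, 1)
  T_g still needs (1, 1, 1, 2) but only (4, 4, 1, 1) is free — short on r3
  T_c still needs (0, 2, 2, 0) but only (4, 4, 1, 1) is free — short on r1
Processes that could never finish after the grant: T_g and T_c.
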